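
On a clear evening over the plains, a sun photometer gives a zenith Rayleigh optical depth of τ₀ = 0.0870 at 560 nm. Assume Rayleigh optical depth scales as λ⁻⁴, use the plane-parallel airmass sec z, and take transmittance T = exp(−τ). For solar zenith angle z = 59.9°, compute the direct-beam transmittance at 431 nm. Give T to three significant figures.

0.610

sec 59.9° = 1.9940.
τ = 0.0870 × (560/431)⁴ × 1.9940 = 0.0870 × 2.8500 × 1.9940 = 0.4944.
T = exp(−0.4944) = 0.6099.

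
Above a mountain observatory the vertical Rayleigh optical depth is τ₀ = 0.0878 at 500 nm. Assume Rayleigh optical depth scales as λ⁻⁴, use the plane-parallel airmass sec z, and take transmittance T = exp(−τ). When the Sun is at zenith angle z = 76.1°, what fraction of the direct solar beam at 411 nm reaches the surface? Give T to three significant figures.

sec 76.1° = 4.1627.
τ = 0.0878 × (500/411)⁴ × 4.1627 = 0.0878 × 2.1903 × 4.1627 = 0.8005.
T = exp(−0.8005) = 0.4491.

0.449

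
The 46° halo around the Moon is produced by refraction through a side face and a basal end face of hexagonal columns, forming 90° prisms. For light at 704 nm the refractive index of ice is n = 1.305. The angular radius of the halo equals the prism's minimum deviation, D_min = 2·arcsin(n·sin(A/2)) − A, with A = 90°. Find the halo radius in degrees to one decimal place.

n·sin(A/2) = 1.305 × sin 45° = 1.305 × 0.7071 = 0.9228.
D_min = 2·arcsin(0.9228) − 90° = 2 × 67.335° − 90° = 44.670°.

44.7°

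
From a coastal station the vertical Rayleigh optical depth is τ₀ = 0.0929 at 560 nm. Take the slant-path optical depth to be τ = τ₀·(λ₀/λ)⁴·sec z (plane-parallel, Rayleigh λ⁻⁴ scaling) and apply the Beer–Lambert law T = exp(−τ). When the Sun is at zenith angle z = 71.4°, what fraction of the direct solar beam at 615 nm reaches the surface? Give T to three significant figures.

sec 71.4° = 3.1352.
τ = 0.0929 × (560/615)⁴ × 3.1352 = 0.0929 × 0.6875 × 3.1352 = 0.2002.
T = exp(−0.2002) = 0.8185.

0.819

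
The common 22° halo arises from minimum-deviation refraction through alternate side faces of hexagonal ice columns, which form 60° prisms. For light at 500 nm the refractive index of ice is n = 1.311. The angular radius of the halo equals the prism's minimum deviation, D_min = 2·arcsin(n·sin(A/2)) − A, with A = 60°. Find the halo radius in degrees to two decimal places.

21.92°

n·sin(A/2) = 1.311 × sin 30° = 1.311 × 0.5000 = 0.6555.
D_min = 2·arcsin(0.6555) − 60° = 2 × 40.958° − 60° = 21.915°.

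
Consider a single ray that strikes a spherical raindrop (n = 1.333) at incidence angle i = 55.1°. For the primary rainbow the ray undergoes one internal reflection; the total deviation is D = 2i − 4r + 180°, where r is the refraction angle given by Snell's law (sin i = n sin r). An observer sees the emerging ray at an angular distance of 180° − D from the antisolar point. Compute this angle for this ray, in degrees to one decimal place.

41.7°

sin r = sin 55.1° / 1.333 = 0.8202/1.333 = 0.6153; r = 37.97°.
D = 2·55.1° − 4·37.97° + 180° = 110.20° − 151.89° + 180° = 138.31°.
Angle from antisolar point = 180° − D = 41.69°.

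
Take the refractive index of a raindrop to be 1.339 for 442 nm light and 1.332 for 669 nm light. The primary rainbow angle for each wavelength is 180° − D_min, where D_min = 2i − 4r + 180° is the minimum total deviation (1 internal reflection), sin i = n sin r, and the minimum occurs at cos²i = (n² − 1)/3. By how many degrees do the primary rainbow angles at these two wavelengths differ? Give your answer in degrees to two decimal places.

1.01°

At 442 nm (n = 1.339): cos²i = 0.26431 → i = 59.062°, r = 39.834°, D_min = 138.786°, rainbow angle = 41.214°.
At 669 nm (n = 1.332): cos²i = 0.25807 → i = 59.469°, r = 40.290°, D_min = 137.776°, rainbow angle = 42.224°.
Angular width = |41.214° − 42.224°| = 1.010°.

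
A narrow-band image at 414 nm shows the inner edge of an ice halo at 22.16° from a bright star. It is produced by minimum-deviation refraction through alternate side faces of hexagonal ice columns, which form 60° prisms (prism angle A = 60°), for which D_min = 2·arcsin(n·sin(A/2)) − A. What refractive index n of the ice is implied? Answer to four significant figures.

1.314

Rearranging: n = sin((D_min + A)/2) / sin(A/2).
(D_min + A)/2 = (22.16° + 60°)/2 = 41.080°.
n = sin 41.080° / sin 30° = 0.6571 / 0.5000 = 1.3142.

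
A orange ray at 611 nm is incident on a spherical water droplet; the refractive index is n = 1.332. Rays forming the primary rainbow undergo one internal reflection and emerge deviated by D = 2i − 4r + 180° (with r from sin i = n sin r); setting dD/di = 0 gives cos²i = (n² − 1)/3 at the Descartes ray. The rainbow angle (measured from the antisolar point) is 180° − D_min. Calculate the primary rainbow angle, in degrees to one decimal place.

cos²i = (1.77422 − 1)/3 = 0.25807; i = arccos(0.50801) = 59.469°.
sin r = sin 59.469°/1.332 = 0.64666; r = 40.290°.
D_min = 2·59.469° − 4·40.290° + 180° = 137.776°.
Rainbow angle = 180° − D_min = 42.224°.

42.2°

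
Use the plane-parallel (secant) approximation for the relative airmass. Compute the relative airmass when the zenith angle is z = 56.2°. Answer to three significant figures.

1.80

X = sec z = 1/cos 56.2° = 1/0.5563 = 1.7976.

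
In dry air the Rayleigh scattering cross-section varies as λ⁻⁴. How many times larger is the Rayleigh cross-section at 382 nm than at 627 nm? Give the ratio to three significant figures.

Rayleigh scattering ∝ λ⁻⁴, so the ratio of coefficients is the inverse fourth power of the wavelength ratio.
σ(382)/σ(627) = (627/382)⁴ = (1.6414)⁴ = 7.258.

7.26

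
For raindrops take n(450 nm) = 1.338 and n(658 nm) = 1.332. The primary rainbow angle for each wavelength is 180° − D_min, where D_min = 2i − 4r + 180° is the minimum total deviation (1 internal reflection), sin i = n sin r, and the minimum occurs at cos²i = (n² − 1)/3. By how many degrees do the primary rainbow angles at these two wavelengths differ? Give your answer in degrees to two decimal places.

At 450 nm (n = 1.338): cos²i = 0.26341 → i = 59.120°, r = 39.899°, D_min = 138.643°, rainbow angle = 41.357°.
At 658 nm (n = 1.332): cos²i = 0.25807 → i = 59.469°, r = 40.290°, D_min = 137.776°, rainbow angle = 42.224°.
Angular width = |41.357° − 42.224°| = 0.867°.

0.87°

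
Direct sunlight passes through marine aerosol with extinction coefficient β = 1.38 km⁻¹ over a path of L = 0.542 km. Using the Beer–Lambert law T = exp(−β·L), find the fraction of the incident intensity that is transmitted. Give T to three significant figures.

0.473

τ = β·L = 1.38 × 0.542 = 0.7480.
T = exp(−0.7480) = 0.4733.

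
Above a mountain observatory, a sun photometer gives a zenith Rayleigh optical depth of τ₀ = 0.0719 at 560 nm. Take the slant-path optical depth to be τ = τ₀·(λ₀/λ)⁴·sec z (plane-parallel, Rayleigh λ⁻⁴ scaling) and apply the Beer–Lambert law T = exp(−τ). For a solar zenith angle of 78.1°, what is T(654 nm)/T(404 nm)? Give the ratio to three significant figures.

Airmass: sec 78.1° = 4.8496.
τ(654 nm) = 0.0719 × (560/654)⁴ × 4.8496 = 0.0719 × 0.5376 × 4.8496 = 0.1874.
τ(404 nm) = 0.0719 × (560/404)⁴ × 4.8496 = 0.0719 × 3.6917 × 4.8496 = 1.2872.
T(654)/T(404) = exp(τ_B − τ_A) = exp(1.0998) = 3.0035.

3.00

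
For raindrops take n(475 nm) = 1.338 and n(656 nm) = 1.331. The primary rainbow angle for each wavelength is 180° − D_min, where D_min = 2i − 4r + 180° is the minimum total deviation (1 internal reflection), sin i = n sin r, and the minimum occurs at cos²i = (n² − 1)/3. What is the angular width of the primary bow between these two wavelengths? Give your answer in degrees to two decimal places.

At 475 nm (n = 1.338): cos²i = 0.26341 → i = 59.120°, r = 39.899°, D_min = 138.643°, rainbow angle = 41.357°.
At 656 nm (n = 1.331): cos²i = 0.25719 → i = 59.527°, r = 40.356°, D_min = 137.630°, rainbow angle = 42.370°.
Angular width = |41.357° − 42.370°| = 1.013°.

1.01°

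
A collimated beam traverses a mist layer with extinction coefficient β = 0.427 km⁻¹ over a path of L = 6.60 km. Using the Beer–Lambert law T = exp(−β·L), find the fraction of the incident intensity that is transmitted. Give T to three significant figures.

τ = β·L = 0.427 × 6.60 = 2.8182.
T = exp(−2.8182) = 0.0597.

0.0597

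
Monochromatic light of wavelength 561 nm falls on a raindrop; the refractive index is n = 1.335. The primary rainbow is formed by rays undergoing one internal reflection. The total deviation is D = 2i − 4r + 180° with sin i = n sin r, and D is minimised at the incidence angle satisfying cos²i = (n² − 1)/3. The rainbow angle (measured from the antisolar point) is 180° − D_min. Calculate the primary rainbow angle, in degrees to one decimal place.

41.8°

cos²i = (1.78222 − 1)/3 = 0.26074; i = arccos(0.51063) = 59.294°.
sin r = sin 59.294°/1.335 = 0.64405; r = 40.094°.
D_min = 2·59.294° − 4·40.094° + 180° = 138.212°.
Rainbow angle = 180° − D_min = 41.788°.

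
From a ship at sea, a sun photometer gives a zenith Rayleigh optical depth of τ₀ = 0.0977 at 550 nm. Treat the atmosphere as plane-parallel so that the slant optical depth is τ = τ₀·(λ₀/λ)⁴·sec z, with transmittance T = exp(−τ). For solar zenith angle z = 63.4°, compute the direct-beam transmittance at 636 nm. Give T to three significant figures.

0.885

sec 63.4° = 2.2333.
τ = 0.0977 × (550/636)⁴ × 2.2333 = 0.0977 × 0.5593 × 2.2333 = 0.1220.
T = exp(−0.1220) = 0.8851.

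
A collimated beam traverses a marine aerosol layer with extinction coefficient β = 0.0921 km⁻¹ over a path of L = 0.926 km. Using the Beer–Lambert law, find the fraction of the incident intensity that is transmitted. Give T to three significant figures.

τ = β·L = 0.0921 × 0.926 = 0.0853.
T = exp(−0.0853) = 0.9183.

0.918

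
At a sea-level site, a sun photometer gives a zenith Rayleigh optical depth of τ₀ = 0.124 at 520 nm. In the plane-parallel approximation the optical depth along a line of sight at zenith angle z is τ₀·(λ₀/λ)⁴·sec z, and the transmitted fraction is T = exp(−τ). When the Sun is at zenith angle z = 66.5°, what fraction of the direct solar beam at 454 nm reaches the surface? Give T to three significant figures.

sec 66.5° = 2.5078.
τ = 0.124 × (520/454)⁴ × 2.5078 = 0.124 × 1.7210 × 2.5078 = 0.5352.
T = exp(−0.5352) = 0.5856.

0.586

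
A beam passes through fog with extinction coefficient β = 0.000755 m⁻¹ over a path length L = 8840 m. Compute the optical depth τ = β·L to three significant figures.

τ = β·L = 0.000755 × 8840 = 6.6742.

6.67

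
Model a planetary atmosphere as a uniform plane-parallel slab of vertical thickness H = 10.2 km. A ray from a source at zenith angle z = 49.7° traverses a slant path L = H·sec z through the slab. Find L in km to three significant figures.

sec z = 1/cos 49.7° = 1.5461.
L = 10.2 × 1.5461 = 15.770 km.

15.8 km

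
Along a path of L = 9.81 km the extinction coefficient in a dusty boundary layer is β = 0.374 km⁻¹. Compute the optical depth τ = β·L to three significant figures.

3.67

τ = β·L = 0.374 × 9.81 = 3.6689.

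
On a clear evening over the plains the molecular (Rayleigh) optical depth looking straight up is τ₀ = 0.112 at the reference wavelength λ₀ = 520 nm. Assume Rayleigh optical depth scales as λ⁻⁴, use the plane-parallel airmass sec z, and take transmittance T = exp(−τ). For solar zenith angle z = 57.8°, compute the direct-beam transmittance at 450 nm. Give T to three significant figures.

sec 57.8° = 1.8766.
τ = 0.112 × (520/450)⁴ × 1.8766 = 0.112 × 1.7830 × 1.8766 = 0.3748.
T = exp(−0.3748) = 0.6875.

0.687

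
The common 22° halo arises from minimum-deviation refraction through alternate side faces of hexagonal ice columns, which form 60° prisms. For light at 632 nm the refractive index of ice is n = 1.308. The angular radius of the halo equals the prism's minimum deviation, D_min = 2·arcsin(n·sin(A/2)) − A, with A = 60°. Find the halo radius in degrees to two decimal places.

n·sin(A/2) = 1.308 × sin 30° = 1.308 × 0.5000 = 0.6540.
D_min = 2·arcsin(0.6540) − 60° = 2 × 40.844° − 60° = 21.688°.

21.69°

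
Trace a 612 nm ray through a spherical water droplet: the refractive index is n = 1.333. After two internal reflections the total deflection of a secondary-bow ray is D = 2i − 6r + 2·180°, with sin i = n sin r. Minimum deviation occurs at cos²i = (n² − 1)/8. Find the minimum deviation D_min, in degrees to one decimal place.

230.9°

cos²i = (1.77689 − 1)/8 = 0.09711; i = arccos(0.31163) = 71.843°.
sin r = sin 71.843°/1.333 = 0.71283; r = 45.466°.
D_min = 2·71.843° − 6·45.466° + 360° = 230.891°.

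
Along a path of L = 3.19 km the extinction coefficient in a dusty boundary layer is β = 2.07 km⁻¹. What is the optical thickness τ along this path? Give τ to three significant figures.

6.60

τ = β·L = 2.07 × 3.19 = 6.6033.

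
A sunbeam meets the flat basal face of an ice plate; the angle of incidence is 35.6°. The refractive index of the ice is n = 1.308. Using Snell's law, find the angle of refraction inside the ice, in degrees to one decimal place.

Snell: sin θ_r = sin θ_i / n = sin 35.6° / 1.308 = 0.5821 / 1.308 = 0.4450.
θ_r = arcsin(0.4450) = 26.43°.

26.4°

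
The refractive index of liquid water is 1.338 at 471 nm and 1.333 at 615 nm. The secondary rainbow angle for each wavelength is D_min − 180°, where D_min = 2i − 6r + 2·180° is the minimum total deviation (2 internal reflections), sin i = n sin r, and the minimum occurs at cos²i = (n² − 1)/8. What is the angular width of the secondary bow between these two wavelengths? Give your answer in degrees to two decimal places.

At 471 nm (n = 1.338): cos²i = 0.09878 → i = 71.682°, r = 45.195°, D_min = 232.193°, rainbow angle = 52.193°.
At 615 nm (n = 1.333): cos²i = 0.09711 → i = 71.843°, r = 45.466°, D_min = 230.891°, rainbow angle = 50.891°.
Angular width = |52.193° − 50.891°| = 1.302°.

1.30°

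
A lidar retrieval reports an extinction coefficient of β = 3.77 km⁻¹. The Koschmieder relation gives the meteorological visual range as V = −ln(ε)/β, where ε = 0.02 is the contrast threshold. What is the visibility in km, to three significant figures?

V = −ln(0.02) / 3.77 = 3.912 / 3.77 = 1.0377 km.

1.04 km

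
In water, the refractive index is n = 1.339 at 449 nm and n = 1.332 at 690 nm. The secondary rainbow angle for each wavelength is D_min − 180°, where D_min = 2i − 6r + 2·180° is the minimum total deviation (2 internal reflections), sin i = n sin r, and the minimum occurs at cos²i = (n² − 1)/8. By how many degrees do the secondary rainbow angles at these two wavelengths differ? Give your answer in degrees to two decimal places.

At 449 nm (n = 1.339): cos²i = 0.09912 → i = 71.650°, r = 45.141°, D_min = 232.451°, rainbow angle = 52.451°.
At 690 nm (n = 1.332): cos²i = 0.09678 → i = 71.875°, r = 45.520°, D_min = 230.628°, rainbow angle = 50.628°.
Angular width = |52.451° − 50.628°| = 1.823°.

1.82°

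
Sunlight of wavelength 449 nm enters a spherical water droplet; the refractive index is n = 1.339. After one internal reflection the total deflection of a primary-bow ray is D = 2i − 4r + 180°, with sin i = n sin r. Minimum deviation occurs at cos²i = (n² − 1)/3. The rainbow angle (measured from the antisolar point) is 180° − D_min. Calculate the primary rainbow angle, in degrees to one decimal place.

41.2°

cos²i = (1.79292 − 1)/3 = 0.26431; i = arccos(0.51411) = 59.062°.
sin r = sin 59.062°/1.339 = 0.64057; r = 39.834°.
D_min = 2·59.062° − 4·39.834° + 180° = 138.786°.
Rainbow angle = 180° − D_min = 41.214°.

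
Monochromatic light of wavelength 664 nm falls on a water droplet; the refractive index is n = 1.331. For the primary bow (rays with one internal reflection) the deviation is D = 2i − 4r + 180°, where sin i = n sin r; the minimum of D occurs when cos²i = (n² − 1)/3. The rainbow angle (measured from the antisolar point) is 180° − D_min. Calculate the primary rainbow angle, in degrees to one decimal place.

42.4°

cos²i = (1.77156 − 1)/3 = 0.25719; i = arccos(0.50714) = 59.527°.
sin r = sin 59.527°/1.331 = 0.64753; r = 40.356°.
D_min = 2·59.527° − 4·40.356° + 180° = 137.630°.
Rainbow angle = 180° − D_min = 42.370°.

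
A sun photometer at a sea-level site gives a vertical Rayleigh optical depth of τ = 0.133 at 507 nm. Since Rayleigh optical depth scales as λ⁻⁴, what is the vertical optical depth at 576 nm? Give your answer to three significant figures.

τ(576 nm) = τ(507 nm) × (507/576)⁴ = 0.133 × (0.8802)⁴ = 0.133 × 0.6003 = 0.0798.

0.0798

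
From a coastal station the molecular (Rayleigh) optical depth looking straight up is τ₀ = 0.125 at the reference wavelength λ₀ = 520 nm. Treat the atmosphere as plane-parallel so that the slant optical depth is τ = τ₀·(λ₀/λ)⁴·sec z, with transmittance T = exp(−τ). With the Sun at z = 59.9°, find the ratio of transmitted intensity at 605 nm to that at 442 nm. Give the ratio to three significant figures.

1.41

Airmass: sec 59.9° = 1.9940.
τ(605 nm) = 0.125 × (520/605)⁴ × 1.9940 = 0.125 × 0.5457 × 1.9940 = 0.1360.
τ(442 nm) = 0.125 × (520/442)⁴ × 1.9940 = 0.125 × 1.9157 × 1.9940 = 0.4775.
T(605)/T(442) = exp(τ_B − τ_A) = exp(0.3415) = 1.4070.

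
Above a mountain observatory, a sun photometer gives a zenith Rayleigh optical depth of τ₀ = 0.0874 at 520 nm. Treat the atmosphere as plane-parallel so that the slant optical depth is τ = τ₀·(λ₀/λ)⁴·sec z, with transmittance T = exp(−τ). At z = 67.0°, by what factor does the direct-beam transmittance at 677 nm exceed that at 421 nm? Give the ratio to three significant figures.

1.56

Airmass: sec 67.0° = 2.5593.
τ(677 nm) = 0.0874 × (520/677)⁴ × 2.5593 = 0.0874 × 0.3481 × 2.5593 = 0.0779.
τ(421 nm) = 0.0874 × (520/421)⁴ × 2.5593 = 0.0874 × 2.3275 × 2.5593 = 0.5206.
T(677)/T(421) = exp(τ_B − τ_A) = exp(0.4428) = 1.5570.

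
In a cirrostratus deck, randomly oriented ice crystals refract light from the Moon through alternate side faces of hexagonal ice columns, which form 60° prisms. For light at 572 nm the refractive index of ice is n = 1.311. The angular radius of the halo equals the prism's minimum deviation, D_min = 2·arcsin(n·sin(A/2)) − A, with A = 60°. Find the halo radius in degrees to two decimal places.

n·sin(A/2) = 1.311 × sin 30° = 1.311 × 0.5000 = 0.6555.
D_min = 2·arcsin(0.6555) − 60° = 2 × 40.958° − 60° = 21.915°.

21.92°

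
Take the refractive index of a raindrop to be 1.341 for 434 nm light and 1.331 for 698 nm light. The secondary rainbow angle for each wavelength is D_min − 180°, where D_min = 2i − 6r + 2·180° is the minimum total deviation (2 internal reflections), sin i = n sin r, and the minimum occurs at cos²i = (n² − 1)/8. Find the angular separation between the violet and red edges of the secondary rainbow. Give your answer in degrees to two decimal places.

2.60°

At 434 nm (n = 1.341): cos²i = 0.09979 → i = 71.586°, r = 45.034°, D_min = 232.966°, rainbow angle = 52.966°.
At 698 nm (n = 1.331): cos²i = 0.09645 → i = 71.907°, r = 45.575°, D_min = 230.365°, rainbow angle = 50.365°.
Angular width = |52.966° − 50.365°| = 2.601°.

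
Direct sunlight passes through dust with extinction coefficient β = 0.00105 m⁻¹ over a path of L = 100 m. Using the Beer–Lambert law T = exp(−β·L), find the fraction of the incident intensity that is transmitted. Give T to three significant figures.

τ = β·L = 0.00105 × 100 = 0.1050.
T = exp(−0.1050) = 0.9003.

0.900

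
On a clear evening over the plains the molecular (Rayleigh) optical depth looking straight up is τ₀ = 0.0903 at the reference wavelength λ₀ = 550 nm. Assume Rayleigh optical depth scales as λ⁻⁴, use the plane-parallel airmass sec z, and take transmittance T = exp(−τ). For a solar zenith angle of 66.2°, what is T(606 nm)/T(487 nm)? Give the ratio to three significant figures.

1.24

Airmass: sec 66.2° = 2.4780.
τ(606 nm) = 0.0903 × (550/606)⁴ × 2.4780 = 0.0903 × 0.6785 × 2.4780 = 0.1518.
τ(487 nm) = 0.0903 × (550/487)⁴ × 2.4780 = 0.0903 × 1.6268 × 2.4780 = 0.3640.
T(606)/T(487) = exp(τ_B − τ_A) = exp(0.2122) = 1.2364.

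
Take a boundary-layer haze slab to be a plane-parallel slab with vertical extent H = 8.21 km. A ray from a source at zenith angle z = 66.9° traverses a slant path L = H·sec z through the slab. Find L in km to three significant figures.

sec z = 1/cos 66.9° = 2.5488.
L = 8.21 × 2.5488 = 20.926 km.

20.9 km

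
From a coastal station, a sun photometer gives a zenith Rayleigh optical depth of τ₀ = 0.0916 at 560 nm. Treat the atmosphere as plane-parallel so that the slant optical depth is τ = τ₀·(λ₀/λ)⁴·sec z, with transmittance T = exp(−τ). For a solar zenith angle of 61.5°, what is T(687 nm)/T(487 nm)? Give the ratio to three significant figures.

1.29

Airmass: sec 61.5° = 2.0957.
τ(687 nm) = 0.0916 × (560/687)⁴ × 2.0957 = 0.0916 × 0.4415 × 2.0957 = 0.0848.
τ(487 nm) = 0.0916 × (560/487)⁴ × 2.0957 = 0.0916 × 1.7484 × 2.0957 = 0.3356.
T(687)/T(487) = exp(τ_B − τ_A) = exp(0.2509) = 1.2852.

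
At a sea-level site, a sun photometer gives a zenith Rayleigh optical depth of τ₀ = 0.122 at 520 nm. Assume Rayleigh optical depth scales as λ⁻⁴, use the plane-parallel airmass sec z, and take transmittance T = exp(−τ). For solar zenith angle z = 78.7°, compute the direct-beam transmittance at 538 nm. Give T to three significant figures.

0.581

sec 78.7° = 5.1034.
τ = 0.122 × (520/538)⁴ × 5.1034 = 0.122 × 0.8727 × 5.1034 = 0.5434.
T = exp(−0.5434) = 0.5808.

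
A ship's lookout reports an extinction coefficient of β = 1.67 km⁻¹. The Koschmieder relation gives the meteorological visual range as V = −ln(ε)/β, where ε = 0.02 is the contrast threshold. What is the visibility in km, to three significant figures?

2.34 km

V = −ln(0.02) / 1.67 = 3.912 / 1.67 = 2.3425 km.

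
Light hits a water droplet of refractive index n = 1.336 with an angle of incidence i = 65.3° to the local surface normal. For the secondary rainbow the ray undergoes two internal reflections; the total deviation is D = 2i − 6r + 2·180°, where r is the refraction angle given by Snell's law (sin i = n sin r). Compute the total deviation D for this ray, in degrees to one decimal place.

sin r = sin 65.3° / 1.336 = 0.9085/1.336 = 0.6800; r = 42.85°.
D = 2·65.3° − 6·42.85° + 2·180° = 130.60° − 257.07° + 360° = 233.53°.

233.5°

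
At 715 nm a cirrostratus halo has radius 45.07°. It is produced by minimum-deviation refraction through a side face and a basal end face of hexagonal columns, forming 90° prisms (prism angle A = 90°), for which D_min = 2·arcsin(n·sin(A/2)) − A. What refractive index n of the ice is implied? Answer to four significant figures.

1.307

Rearranging: n = sin((D_min + A)/2) / sin(A/2).
(D_min + A)/2 = (45.07° + 90°)/2 = 67.535°.
n = sin 67.535° / sin 45° = 0.9241 / 0.7071 = 1.3069.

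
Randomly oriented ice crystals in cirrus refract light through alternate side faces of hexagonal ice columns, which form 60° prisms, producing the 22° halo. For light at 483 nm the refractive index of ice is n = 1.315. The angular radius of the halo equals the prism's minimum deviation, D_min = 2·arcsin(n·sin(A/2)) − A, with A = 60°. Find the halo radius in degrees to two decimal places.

22.22°

n·sin(A/2) = 1.315 × sin 30° = 1.315 × 0.5000 = 0.6575.
D_min = 2·arcsin(0.6575) − 60° = 2 × 41.109° − 60° = 22.219°.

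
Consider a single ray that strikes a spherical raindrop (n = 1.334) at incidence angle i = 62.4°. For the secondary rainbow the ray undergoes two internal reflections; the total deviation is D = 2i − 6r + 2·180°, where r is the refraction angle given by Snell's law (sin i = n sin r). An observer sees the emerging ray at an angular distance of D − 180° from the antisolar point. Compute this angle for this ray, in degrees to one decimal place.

sin r = sin 62.4° / 1.334 = 0.8862/1.334 = 0.6643; r = 41.63°.
D = 2·62.4° − 6·41.63° + 2·180° = 124.80° − 249.78° + 360° = 235.02°.
Angle from antisolar point = D − 180° = 55.02°.

55.0°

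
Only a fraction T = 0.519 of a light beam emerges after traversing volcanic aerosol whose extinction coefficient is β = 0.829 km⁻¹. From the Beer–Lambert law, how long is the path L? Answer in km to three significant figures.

0.791 km

Beer–Lambert: T = exp(−βL) ⇒ L = −ln(T)/β = −ln(0.519)/0.829 = 0.6559/0.829 = 0.7911 km.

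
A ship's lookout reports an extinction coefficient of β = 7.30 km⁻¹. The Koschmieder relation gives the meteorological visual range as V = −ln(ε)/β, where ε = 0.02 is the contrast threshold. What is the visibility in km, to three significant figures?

V = −ln(0.02) / 7.30 = 3.912 / 7.30 = 0.5359 km.

0.536 km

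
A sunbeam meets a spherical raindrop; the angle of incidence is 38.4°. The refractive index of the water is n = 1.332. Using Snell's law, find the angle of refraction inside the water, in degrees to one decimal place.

27.8°

Snell: sin θ_r = sin θ_i / n = sin 38.4° / 1.332 = 0.6211 / 1.332 = 0.4663.
θ_r = arcsin(0.4663) = 27.80°.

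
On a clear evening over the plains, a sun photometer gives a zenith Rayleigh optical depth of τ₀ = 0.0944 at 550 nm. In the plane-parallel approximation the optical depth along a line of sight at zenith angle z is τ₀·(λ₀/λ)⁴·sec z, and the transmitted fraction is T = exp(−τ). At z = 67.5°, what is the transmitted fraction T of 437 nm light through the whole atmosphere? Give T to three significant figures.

sec 67.5° = 2.6131.
τ = 0.0944 × (550/437)⁴ × 2.6131 = 0.0944 × 2.5091 × 2.6131 = 0.6190.
T = exp(−0.6190) = 0.5385.

0.539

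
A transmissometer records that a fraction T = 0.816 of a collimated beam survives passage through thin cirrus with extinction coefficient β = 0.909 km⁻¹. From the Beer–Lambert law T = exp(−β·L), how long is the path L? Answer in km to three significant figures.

Beer–Lambert: T = exp(−βL) ⇒ L = −ln(T)/β = −ln(0.816)/0.909 = 0.2033/0.909 = 0.2237 km.

0.224 km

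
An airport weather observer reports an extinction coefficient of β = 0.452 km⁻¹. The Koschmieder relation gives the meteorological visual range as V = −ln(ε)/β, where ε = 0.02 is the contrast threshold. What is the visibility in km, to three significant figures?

V = −ln(0.02) / 0.452 = 3.912 / 0.452 = 8.6549 km.

8.65 km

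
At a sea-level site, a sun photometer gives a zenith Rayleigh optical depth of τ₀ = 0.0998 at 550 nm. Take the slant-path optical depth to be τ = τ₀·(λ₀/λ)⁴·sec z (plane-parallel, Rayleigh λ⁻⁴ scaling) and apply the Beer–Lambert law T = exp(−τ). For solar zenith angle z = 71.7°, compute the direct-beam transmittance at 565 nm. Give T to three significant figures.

sec 71.7° = 3.1848.
τ = 0.0998 × (550/565)⁴ × 3.1848 = 0.0998 × 0.8980 × 3.1848 = 0.2854.
T = exp(−0.2854) = 0.7517.

0.752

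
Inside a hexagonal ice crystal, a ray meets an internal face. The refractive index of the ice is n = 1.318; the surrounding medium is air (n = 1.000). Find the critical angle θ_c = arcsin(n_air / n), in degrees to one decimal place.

49.4°

sin θ_c = n_air / n = 1.000 / 1.318 = 0.7587.
θ_c = arcsin(0.7587) = 49.35°.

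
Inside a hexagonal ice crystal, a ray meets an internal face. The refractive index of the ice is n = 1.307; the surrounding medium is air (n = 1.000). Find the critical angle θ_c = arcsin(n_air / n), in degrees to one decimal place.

49.9°

sin θ_c = n_air / n = 1.000 / 1.307 = 0.7651.
θ_c = arcsin(0.7651) = 49.92°.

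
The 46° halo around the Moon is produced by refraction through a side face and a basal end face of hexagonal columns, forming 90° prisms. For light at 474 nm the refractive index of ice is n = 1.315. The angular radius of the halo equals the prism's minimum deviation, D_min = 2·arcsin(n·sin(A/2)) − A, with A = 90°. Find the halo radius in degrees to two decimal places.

46.82°

n·sin(A/2) = 1.315 × sin 45° = 1.315 × 0.7071 = 0.9298.
D_min = 2·arcsin(0.9298) − 90° = 2 × 68.411° − 90° = 46.821°.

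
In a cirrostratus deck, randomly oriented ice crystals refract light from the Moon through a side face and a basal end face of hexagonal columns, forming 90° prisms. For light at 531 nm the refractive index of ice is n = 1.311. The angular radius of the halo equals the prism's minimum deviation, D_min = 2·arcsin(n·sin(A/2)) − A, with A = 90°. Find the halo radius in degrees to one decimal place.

n·sin(A/2) = 1.311 × sin 45° = 1.311 × 0.7071 = 0.9270.
D_min = 2·arcsin(0.9270) − 90° = 2 × 67.974° − 90° = 45.949°.

45.9°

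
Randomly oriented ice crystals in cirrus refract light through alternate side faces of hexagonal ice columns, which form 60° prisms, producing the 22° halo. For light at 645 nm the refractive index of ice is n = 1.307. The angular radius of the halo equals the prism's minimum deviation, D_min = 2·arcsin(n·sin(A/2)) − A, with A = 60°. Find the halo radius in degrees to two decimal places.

21.61°

n·sin(A/2) = 1.307 × sin 30° = 1.307 × 0.5000 = 0.6535.
D_min = 2·arcsin(0.6535) − 60° = 2 × 40.806° − 60° = 21.612°.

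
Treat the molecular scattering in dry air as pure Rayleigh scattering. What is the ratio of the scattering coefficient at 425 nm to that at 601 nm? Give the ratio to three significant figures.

Rayleigh scattering ∝ λ⁻⁴, so the ratio of coefficients is the inverse fourth power of the wavelength ratio.
σ(425)/σ(601) = (601/425)⁴ = (1.4141)⁴ = 3.999.

4.00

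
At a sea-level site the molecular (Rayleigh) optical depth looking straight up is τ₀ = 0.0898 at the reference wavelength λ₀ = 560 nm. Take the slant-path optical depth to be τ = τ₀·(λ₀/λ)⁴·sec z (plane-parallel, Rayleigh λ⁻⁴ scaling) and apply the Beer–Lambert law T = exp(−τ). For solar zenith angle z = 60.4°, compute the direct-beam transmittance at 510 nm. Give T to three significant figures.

0.768

sec 60.4° = 2.0245.
τ = 0.0898 × (560/510)⁴ × 2.0245 = 0.0898 × 1.4537 × 2.0245 = 0.2643.
T = exp(−0.2643) = 0.7678.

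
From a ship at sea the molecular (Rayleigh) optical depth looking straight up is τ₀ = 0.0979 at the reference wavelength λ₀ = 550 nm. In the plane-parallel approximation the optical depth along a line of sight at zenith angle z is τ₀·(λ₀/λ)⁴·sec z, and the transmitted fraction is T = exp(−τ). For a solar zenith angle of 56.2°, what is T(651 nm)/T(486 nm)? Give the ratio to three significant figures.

Airmass: sec 56.2° = 1.7976.
τ(651 nm) = 0.0979 × (550/651)⁴ × 1.7976 = 0.0979 × 0.5095 × 1.7976 = 0.0897.
τ(486 nm) = 0.0979 × (550/486)⁴ × 1.7976 = 0.0979 × 1.6402 × 1.7976 = 0.2887.
T(651)/T(486) = exp(τ_B − τ_A) = exp(0.1990) = 1.2202.

1.22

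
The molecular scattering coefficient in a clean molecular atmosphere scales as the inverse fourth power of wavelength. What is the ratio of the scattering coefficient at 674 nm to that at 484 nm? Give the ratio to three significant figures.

0.266

Rayleigh scattering ∝ λ⁻⁴, so the ratio of coefficients is the inverse fourth power of the wavelength ratio.
σ(674)/σ(484) = (484/674)⁴ = (0.7181)⁴ = 0.2659.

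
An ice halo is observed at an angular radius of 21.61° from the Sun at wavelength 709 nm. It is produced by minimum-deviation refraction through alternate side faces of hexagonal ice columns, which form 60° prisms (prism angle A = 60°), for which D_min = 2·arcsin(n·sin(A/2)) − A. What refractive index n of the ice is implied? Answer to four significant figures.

1.307

Rearranging: n = sin((D_min + A)/2) / sin(A/2).
(D_min + A)/2 = (21.61° + 60°)/2 = 40.805°.
n = sin 40.805° / sin 30° = 0.6535 / 0.5000 = 1.3070.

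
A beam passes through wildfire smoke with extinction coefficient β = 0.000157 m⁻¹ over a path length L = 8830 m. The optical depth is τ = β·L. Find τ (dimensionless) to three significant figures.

1.39

τ = β·L = 0.000157 × 8830 = 1.3863.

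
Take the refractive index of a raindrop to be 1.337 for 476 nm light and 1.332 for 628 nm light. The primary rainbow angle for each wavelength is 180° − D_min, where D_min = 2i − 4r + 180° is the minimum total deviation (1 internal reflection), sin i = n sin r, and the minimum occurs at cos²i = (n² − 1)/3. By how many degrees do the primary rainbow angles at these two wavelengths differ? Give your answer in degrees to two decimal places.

At 476 nm (n = 1.337): cos²i = 0.26252 → i = 59.178°, r = 39.964°, D_min = 138.500°, rainbow angle = 41.500°.
At 628 nm (n = 1.332): cos²i = 0.25807 → i = 59.469°, r = 40.290°, D_min = 137.776°, rainbow angle = 42.224°.
Angular width = |41.500° − 42.224°| = 0.724°.

0.72°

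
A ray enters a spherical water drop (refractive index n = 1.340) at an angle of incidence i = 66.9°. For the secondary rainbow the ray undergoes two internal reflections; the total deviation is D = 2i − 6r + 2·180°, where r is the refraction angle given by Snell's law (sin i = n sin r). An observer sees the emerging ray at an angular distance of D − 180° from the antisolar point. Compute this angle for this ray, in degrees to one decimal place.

53.7°

sin r = sin 66.9° / 1.340 = 0.9198/1.340 = 0.6864; r = 43.35°.
D = 2·66.9° − 6·43.35° + 2·180° = 133.80° − 260.09° + 360° = 233.71°.
Angle from antisolar point = D − 180° = 53.71°.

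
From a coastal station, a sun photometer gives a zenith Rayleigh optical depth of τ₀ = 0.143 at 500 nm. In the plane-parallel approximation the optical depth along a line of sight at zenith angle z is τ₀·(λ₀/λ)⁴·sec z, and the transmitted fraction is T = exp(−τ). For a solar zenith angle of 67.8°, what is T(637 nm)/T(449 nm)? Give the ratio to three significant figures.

Airmass: sec 67.8° = 2.6466.
τ(637 nm) = 0.143 × (500/637)⁴ × 2.6466 = 0.143 × 0.3796 × 2.6466 = 0.1437.
τ(449 nm) = 0.143 × (500/449)⁴ × 2.6466 = 0.143 × 1.5378 × 2.6466 = 0.5820.
T(637)/T(449) = exp(τ_B − τ_A) = exp(0.4383) = 1.5501.

1.55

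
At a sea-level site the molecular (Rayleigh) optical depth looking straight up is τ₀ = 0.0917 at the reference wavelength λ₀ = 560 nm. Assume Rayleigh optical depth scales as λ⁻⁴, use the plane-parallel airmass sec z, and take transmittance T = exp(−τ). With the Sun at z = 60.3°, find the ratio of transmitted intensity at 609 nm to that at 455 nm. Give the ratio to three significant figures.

Airmass: sec 60.3° = 2.0183.
τ(609 nm) = 0.0917 × (560/609)⁴ × 2.0183 = 0.0917 × 0.7150 × 2.0183 = 0.1323.
τ(455 nm) = 0.0917 × (560/455)⁴ × 2.0183 = 0.0917 × 2.2946 × 2.0183 = 0.4247.
T(609)/T(455) = exp(τ_B − τ_A) = exp(0.2924) = 1.3396.

1.34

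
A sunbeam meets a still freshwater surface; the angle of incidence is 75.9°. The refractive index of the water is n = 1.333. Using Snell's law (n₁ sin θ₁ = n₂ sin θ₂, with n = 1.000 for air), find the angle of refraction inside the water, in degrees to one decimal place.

Snell: sin θ_r = sin θ_i / n = sin 75.9° / 1.333 = 0.9699 / 1.333 = 0.7276.
θ_r = arcsin(0.7276) = 46.68°.

46.7°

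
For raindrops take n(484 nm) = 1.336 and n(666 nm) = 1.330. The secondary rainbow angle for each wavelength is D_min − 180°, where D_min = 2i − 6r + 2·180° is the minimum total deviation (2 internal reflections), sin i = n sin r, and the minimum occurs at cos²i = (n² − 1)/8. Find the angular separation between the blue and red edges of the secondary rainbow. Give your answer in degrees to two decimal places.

At 484 nm (n = 1.336): cos²i = 0.09811 → i = 71.746°, r = 45.303°, D_min = 231.674°, rainbow angle = 51.674°.
At 666 nm (n = 1.330): cos²i = 0.09611 → i = 71.940°, r = 45.630°, D_min = 230.101°, rainbow angle = 50.101°.
Angular width = |51.674° − 50.101°| = 1.573°.

1.57°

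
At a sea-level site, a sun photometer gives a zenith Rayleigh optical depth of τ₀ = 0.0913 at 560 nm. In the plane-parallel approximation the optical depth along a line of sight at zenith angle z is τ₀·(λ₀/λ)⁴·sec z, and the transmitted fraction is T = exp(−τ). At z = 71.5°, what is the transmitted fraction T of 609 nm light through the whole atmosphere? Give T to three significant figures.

0.814

sec 71.5° = 3.1515.
τ = 0.0913 × (560/609)⁴ × 3.1515 = 0.0913 × 0.7150 × 3.1515 = 0.2057.
T = exp(−0.2057) = 0.8141.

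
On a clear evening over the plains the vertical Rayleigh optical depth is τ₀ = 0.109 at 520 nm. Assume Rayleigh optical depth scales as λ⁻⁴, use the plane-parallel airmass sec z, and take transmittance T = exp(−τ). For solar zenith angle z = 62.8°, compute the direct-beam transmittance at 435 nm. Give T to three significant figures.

sec 62.8° = 2.1877.
τ = 0.109 × (520/435)⁴ × 2.1877 = 0.109 × 2.0420 × 2.1877 = 0.4869.
T = exp(−0.4869) = 0.6145.

0.615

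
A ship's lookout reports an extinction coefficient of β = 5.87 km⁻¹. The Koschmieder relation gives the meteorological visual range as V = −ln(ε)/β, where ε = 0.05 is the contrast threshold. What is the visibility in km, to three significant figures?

0.510 km

V = −ln(0.05) / 5.87 = 2.996 / 5.87 = 0.5103 km.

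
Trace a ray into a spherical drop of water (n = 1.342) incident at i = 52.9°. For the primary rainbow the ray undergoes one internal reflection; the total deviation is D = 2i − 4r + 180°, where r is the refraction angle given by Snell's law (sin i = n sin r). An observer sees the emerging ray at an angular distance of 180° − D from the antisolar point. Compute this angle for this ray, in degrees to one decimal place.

40.1°

sin r = sin 52.9° / 1.342 = 0.7976/1.342 = 0.5943; r = 36.46°.
D = 2·52.9° − 4·36.46° + 180° = 105.80° − 145.86° + 180° = 139.94°.
Angle from antisolar point = 180° − D = 40.06°.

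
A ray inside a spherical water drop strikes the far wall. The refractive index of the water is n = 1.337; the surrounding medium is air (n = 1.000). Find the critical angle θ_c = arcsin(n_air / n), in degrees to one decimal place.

sin θ_c = n_air / n = 1.000 / 1.337 = 0.7479.
θ_c = arcsin(0.7479) = 48.41°.

48.4°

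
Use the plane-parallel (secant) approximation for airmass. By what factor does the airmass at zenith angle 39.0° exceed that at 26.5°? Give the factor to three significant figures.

X(39.0°)/X(26.5°) = sec 39.0° / sec 26.5° = cos 26.5° / cos 39.0° = 0.8949/0.7771 = 1.1516.

1.15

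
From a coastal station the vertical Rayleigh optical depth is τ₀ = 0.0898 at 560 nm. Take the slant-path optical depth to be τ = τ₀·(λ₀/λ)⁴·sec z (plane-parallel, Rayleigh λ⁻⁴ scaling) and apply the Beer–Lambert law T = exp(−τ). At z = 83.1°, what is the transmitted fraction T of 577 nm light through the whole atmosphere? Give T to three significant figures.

sec 83.1° = 8.3238.
τ = 0.0898 × (560/577)⁴ × 8.3238 = 0.0898 × 0.8873 × 8.3238 = 0.6632.
T = exp(−0.6632) = 0.5152.

0.515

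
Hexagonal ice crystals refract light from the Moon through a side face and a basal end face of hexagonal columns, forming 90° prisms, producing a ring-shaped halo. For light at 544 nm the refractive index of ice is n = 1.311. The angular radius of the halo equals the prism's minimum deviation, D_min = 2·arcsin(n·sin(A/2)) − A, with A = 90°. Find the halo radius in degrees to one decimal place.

n·sin(A/2) = 1.311 × sin 45° = 1.311 × 0.7071 = 0.9270.
D_min = 2·arcsin(0.9270) − 90° = 2 × 67.974° − 90° = 45.949°.

45.9°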